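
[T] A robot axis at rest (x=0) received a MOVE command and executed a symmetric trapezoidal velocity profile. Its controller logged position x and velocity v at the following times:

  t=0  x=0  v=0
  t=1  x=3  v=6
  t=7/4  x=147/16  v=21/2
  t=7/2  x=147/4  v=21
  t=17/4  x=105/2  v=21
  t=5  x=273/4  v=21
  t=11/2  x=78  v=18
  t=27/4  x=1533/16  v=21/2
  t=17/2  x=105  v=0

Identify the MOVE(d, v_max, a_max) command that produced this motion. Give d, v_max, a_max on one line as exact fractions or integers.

d=105 v_max=21 a_max=6

final state: t=17/2, x=105, v=0 → d = 105
a_max = (6−0)/(1−0) = 6
max v = 21 over t∈[7/2,5] → v_max = 21
check: 21·(7/2+3/2) = 105 ✓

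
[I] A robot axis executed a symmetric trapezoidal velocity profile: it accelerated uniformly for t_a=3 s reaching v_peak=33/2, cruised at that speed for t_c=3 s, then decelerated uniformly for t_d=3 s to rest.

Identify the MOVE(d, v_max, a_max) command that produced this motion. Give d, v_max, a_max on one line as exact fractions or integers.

d=99 v_max=33/2 a_max=11/2

a_max = (33/2)/3 = 11/2
d_a = ½·33/2·3 = 99/4; d_c = 33/2·3 = 99/2
d = 2·99/4 + 99/2 = 99
t_c = 3 > 0 so v_max = 33/2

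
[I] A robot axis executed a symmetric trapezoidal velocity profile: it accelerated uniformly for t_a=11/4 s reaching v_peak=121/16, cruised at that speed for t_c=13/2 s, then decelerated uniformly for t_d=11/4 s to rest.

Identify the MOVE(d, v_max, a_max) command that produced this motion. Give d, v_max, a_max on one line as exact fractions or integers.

d=4477/64 v_max=121/16 a_max=11/4

a_max = (121/16)/(11/4) = 11/4
d_a = ½·121/16·11/4 = 1331/128; d_c = 121/16·13/2 = 1573/32
d = 2·1331/128 + 1573/32 = 4477/64
t_c = 13/2 > 0 ⇒ limit active, v_max = 121/16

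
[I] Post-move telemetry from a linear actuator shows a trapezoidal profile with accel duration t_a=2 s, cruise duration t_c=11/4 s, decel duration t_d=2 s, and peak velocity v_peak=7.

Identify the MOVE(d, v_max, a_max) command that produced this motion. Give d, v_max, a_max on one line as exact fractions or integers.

d=133/4 v_max=7 a_max=7/2

a_max = 7/2
d_a = ½·7·2 = 7; d_c = 7·11/4 = 77/4
d = 2·7 + 77/4 = 133/4
t_c = 11/4 > 0 ⇒ limit active, v_max = 7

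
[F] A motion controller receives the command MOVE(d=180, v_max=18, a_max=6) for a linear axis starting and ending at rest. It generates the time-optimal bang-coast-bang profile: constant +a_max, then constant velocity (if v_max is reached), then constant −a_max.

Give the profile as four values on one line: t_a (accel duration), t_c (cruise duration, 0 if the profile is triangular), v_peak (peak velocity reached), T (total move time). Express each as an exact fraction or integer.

t_a=3 t_c=7 v_peak=18 T=13

(v_max)²/a_max = 18²/6 = 54
180 ≥ 54 so v_max reached
t_a = 18/6 = 3; v_peak = 18
d_cruise = 180 − 54 = 126; t_c = 126/18 = 7
T = 2·3 + 7 = 13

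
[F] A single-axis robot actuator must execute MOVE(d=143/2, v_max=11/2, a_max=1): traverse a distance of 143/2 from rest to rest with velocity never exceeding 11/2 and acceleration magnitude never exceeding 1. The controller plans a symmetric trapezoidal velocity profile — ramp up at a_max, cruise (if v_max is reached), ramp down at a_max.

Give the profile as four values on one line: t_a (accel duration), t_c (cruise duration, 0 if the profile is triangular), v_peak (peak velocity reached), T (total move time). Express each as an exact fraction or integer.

(v_max)²/a_max = (11/2)²/1 = 121/4
143/2 ≥ 121/4 so v_max reached
t_a = (11/2)/1 = 11/2; v_peak = 11/2
d_cruise = 143/2 − 121/4 = 165/4; t_c = (165/4)/(11/2) = 15/2
T = 2·11/2 + 15/2 = 37/2

t_a=11/2 t_c=15/2 v_peak=11/2 T=37/2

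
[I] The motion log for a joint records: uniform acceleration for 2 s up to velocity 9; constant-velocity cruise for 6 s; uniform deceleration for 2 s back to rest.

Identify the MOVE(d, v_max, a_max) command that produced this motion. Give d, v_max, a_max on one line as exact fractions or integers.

a_max = 9/2
d_a = ½·9·2 = 9; d_c = 9·6 = 54
d = 2·9 + 54 = 72
t_c = 6 > 0 ⇒ limit active, v_max = 9

d=72 v_max=9 a_max=9/2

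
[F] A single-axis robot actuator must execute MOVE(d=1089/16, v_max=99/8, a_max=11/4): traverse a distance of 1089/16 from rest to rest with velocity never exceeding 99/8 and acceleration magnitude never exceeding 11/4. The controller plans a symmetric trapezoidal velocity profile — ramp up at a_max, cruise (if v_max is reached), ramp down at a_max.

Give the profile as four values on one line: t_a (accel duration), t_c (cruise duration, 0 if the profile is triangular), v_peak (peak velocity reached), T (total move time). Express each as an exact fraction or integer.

t_a=9/2 t_c=1 v_peak=99/8 T=10

vₘ²/aₘ = (99/8)²/(11/4) = 891/16
1089/16 ≥ 891/16 → trapezoidal
t_a = (99/8)/(11/4) = 9/2; v_peak = 99/8
d_cruise = 1089/16 − 891/16 = 99/8; t_c = (99/8)/(99/8) = 1
T = 2·9/2 + 1 = 10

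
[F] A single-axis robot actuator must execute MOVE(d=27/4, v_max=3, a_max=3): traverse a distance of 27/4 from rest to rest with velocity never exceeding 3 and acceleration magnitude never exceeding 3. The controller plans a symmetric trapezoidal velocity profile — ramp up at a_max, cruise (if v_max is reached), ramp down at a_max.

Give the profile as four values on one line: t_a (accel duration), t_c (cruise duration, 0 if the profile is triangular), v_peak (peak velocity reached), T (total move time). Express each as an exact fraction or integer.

t_a=1 t_c=5/4 v_peak=3 T=13/4

vₘ²/aₘ = 3²/3 = 3
27/4 ≥ 3 → trapezoidal
t_a = 3/3 = 1; v_peak = 3
d_cruise = 27/4 − 3 = 15/4; t_c = (15/4)/3 = 5/4
T = 2·1 + 5/4 = 13/4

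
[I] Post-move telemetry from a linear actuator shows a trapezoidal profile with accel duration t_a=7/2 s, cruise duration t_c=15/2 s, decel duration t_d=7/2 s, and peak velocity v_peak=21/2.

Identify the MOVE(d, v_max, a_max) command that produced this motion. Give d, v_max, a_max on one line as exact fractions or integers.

a_max = (21/2)/(7/2) = 3
d_a = ½·21/2·7/2 = 147/8; d_c = 21/2·15/2 = 315/4
d = 2·147/8 + 315/4 = 231/2
t_c = 15/2 > 0 ⇒ limit active, v_max = 21/2

d=231/2 v_max=21/2 a_max=3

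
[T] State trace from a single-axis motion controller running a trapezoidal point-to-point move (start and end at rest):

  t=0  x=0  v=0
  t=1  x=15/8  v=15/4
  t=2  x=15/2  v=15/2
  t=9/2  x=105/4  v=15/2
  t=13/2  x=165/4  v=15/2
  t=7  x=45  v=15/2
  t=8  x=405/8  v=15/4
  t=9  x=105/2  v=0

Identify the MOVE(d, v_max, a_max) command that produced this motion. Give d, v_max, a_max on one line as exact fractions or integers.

d=105/2 v_max=15/2 a_max=15/4

final state: t=9, x=105/2, v=0 → d = 105/2
a_max = (15/4−0)/(1−0) = 15/4
max v = 15/2 over t∈[2,7] → v_max = 15/2
check: 15/2·(2+5) = 105/2 ✓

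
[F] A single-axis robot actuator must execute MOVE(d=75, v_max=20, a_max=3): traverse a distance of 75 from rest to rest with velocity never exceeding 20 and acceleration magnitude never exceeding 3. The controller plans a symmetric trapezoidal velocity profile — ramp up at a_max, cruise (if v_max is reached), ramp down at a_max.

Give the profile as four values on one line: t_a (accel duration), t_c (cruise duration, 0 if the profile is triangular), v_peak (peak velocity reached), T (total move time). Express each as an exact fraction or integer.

t_a=5 t_c=0 v_peak=15 T=10

vₘ²/aₘ = 20²/3 = 400/3
75 < 400/3 ⇒ no cruise
v_peak = √(75·3) = √225 = 15
t_a = 15/3 = 5; t_c = 0
T = 2·5 = 10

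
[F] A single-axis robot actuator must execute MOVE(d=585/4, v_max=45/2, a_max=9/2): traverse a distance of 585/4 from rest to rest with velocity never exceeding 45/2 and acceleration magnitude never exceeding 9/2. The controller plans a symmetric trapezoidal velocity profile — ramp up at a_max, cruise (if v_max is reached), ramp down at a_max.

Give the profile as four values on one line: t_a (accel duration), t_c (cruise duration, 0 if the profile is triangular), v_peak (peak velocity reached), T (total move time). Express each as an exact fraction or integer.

t_a=5 t_c=3/2 v_peak=45/2 T=23/2

(v_max)²/a_max = (45/2)²/(9/2) = 225/2
585/4 ≥ 225/2 → trapezoidal
t_a = (45/2)/(9/2) = 5; v_peak = 45/2
d_cruise = 585/4 − 225/2 = 135/4; t_c = (135/4)/(45/2) = 3/2
T = 2·5 + 3/2 = 23/2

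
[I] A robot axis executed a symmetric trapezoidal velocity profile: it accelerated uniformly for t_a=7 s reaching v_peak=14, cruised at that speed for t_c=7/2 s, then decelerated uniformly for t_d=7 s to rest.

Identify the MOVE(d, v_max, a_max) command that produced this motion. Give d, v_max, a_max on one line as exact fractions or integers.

a_max = 14/7 = 2
d_a = ½·14·7 = 49; d_c = 14·7/2 = 49
d = 2·49 + 49 = 147
t_c = 7/2 > 0 → v_max = v_peak = 14

d=147 v_max=14 a_max=2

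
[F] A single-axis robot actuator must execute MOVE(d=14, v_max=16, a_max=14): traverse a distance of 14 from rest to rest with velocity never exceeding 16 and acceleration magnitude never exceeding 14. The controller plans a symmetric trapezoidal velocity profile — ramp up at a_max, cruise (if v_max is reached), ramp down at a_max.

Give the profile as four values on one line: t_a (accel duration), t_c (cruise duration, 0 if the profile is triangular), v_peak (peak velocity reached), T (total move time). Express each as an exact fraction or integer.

t_a=1 t_c=0 v_peak=14 T=2

(v_max)²/a_max = 16²/14 = 128/7
14 < 128/7 ⇒ no cruise
v_peak = √(14·14) = √196 = 14
t_a = 14/14 = 1; t_c = 0
T = 2·1 = 2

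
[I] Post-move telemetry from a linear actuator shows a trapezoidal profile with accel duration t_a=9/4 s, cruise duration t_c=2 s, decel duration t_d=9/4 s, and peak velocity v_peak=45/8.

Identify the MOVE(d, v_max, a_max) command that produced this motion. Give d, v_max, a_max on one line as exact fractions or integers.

d=765/32 v_max=45/8 a_max=5/2

a_max = (45/8)/(9/4) = 5/2
d_a = ½·45/8·9/4 = 405/64; d_c = 45/8·2 = 45/4
d = 2·405/64 + 45/4 = 765/32
t_c = 2 > 0 so v_max = 45/8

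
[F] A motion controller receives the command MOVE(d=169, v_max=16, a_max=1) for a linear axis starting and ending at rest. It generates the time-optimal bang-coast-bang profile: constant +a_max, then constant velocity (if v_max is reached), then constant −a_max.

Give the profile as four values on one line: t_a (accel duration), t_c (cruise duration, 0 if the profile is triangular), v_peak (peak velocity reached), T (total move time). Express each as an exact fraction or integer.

(v_max)²/a_max = 16²/1 = 256
169 < 256 → triangular
v_peak = √(169·1) = √169 = 13
t_a = 13/1 = 13; t_c = 0
T = 2·13 = 26

t_a=13 t_c=0 v_peak=13 T=26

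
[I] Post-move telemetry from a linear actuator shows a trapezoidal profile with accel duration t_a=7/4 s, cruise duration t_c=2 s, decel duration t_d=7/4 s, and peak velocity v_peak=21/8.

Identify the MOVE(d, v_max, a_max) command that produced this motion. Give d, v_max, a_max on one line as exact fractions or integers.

a_max = (21/8)/(7/4) = 3/2
d_a = ½·21/8·7/4 = 147/64; d_c = 21/8·2 = 21/4
d = 2·147/64 + 21/4 = 315/32
t_c = 2 > 0 → v_max = v_peak = 21/8

d=315/32 v_max=21/8 a_max=3/2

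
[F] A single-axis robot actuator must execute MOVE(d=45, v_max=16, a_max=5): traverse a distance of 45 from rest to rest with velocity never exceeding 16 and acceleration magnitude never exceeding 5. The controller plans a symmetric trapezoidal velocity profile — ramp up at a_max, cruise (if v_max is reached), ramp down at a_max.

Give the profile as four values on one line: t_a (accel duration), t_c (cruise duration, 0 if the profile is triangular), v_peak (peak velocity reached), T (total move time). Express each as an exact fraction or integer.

t_a=3 t_c=0 v_peak=15 T=6

v_max²/a_max = 16²/5 = 256/5
45 < 256/5 ⇒ no cruise
v_peak = √(45·5) = √225 = 15
t_a = 15/5 = 3; t_c = 0
T = 2·3 = 6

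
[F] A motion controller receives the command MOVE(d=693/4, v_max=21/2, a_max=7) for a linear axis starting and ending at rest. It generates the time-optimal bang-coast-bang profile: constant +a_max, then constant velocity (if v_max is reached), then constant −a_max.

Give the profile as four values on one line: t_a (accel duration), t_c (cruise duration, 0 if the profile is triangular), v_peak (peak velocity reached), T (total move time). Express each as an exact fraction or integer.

(v_max)²/a_max = (21/2)²/7 = 63/4
693/4 ≥ 63/4 so v_max reached
t_a = (21/2)/7 = 3/2; v_peak = 21/2
d_cruise = 693/4 − 63/4 = 315/2; t_c = (315/2)/(21/2) = 15
T = 2·3/2 + 15 = 18

t_a=3/2 t_c=15 v_peak=21/2 T=18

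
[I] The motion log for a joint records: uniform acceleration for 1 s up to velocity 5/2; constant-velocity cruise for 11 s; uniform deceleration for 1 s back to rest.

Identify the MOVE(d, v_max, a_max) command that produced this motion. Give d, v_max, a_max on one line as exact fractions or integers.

d=30 v_max=5/2 a_max=5/2

a_max = (5/2)/1 = 5/2
d_a = ½·5/2·1 = 5/4; d_c = 5/2·11 = 55/2
d = 2·5/4 + 55/2 = 30
t_c = 11 > 0 so v_max = 5/2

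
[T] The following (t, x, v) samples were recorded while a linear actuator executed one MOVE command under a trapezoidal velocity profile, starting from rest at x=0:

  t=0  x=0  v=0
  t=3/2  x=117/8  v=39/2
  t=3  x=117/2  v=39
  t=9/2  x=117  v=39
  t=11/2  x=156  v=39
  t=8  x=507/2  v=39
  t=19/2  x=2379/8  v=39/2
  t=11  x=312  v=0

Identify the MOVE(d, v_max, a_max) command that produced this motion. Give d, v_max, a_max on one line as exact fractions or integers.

final state: t=11, x=312, v=0 → d = 312
a_max = (39/2−0)/(3/2−0) = 13
max v = 39 over t∈[3,8] → v_max = 39
check: 39·(3+5) = 312 ✓

d=312 v_max=39 a_max=13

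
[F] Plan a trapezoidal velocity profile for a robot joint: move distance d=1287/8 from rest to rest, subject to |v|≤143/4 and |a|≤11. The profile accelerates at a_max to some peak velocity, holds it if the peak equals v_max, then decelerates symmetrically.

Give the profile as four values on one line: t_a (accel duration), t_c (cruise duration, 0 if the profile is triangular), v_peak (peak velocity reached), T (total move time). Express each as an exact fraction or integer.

vₘ²/aₘ = (143/4)²/11 = 1859/16
1287/8 ≥ 1859/16 ⇒ cruise phase
t_a = (143/4)/11 = 13/4; v_peak = 143/4
d_cruise = 1287/8 − 1859/16 = 715/16; t_c = (715/16)/(143/4) = 5/4
T = 2·13/4 + 5/4 = 31/4

t_a=13/4 t_c=5/4 v_peak=143/4 T=31/4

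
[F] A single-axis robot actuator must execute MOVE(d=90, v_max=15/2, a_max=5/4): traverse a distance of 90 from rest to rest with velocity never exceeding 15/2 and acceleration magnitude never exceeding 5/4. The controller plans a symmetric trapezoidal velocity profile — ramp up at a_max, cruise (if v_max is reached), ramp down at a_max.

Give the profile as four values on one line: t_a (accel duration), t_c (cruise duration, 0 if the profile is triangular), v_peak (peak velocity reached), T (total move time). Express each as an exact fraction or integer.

vₘ²/aₘ = (15/2)²/(5/4) = 45
90 ≥ 45 so v_max reached
t_a = (15/2)/(5/4) = 6; v_peak = 15/2
d_cruise = 90 − 45 = 45; t_c = 45/(15/2) = 6
T = 2·6 + 6 = 18

t_a=6 t_c=6 v_peak=15/2 T=18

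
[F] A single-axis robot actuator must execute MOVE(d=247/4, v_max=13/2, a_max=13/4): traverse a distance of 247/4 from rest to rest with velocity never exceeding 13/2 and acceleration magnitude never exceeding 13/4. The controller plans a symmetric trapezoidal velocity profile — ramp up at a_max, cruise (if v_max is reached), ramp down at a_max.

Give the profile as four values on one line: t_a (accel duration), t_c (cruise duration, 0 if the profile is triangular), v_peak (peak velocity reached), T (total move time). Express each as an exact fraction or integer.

(v_max)²/a_max = (13/2)²/(13/4) = 13
247/4 ≥ 13 ⇒ cruise phase
t_a = (13/2)/(13/4) = 2; v_peak = 13/2
d_cruise = 247/4 − 13 = 195/4; t_c = (195/4)/(13/2) = 15/2
T = 2·2 + 15/2 = 23/2

t_a=2 t_c=15/2 v_peak=13/2 T=23/2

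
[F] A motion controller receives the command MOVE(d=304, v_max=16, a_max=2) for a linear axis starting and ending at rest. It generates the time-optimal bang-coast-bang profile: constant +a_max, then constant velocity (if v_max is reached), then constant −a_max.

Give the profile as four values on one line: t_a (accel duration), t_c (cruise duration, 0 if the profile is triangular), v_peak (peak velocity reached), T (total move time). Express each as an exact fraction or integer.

(v_max)²/a_max = 16²/2 = 128
304 ≥ 128 so v_max reached
t_a = 16/2 = 8; v_peak = 16
d_cruise = 304 − 128 = 176; t_c = 176/16 = 11
T = 2·8 + 11 = 27

t_a=8 t_c=11 v_peak=16 T=27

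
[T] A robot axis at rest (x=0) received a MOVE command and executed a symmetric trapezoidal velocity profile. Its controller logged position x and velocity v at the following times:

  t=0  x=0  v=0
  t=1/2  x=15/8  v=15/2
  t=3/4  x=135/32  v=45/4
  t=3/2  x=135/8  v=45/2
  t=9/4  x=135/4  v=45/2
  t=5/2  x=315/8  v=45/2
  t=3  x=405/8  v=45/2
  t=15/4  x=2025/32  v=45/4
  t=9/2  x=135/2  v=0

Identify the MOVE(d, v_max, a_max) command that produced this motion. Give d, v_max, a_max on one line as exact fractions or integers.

final state: t=9/2, x=135/2, v=0 → d = 135/2
a_max = (15/2−0)/(1/2−0) = 15
max v = 45/2 over t∈[3/2,3] → v_max = 45/2
check: 45/2·(3/2+3/2) = 135/2 ✓

d=135/2 v_max=45/2 a_max=15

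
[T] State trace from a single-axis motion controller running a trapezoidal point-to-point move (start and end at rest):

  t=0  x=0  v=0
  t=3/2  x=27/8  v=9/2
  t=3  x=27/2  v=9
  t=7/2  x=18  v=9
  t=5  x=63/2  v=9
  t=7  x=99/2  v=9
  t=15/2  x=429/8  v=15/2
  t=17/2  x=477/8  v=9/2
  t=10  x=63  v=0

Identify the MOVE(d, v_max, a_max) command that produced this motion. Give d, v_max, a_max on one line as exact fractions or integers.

d=63 v_max=9 a_max=3

final state: t=10, x=63, v=0 → d = 63
a_max = (9/2−0)/(3/2−0) = 3
max v = 9 over t∈[3,7] → v_max = 9
check: 9·(3+4) = 63 ✓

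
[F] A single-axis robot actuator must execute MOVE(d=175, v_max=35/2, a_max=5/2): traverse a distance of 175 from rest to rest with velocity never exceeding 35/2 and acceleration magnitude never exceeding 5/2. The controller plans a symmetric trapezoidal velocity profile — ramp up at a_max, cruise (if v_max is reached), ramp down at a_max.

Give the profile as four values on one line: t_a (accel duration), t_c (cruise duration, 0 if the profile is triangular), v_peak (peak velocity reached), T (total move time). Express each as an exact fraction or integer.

t_a=7 t_c=3 v_peak=35/2 T=17

v_max²/a_max = (35/2)²/(5/2) = 245/2
175 ≥ 245/2 → trapezoidal
t_a = (35/2)/(5/2) = 7; v_peak = 35/2
d_cruise = 175 − 245/2 = 105/2; t_c = (105/2)/(35/2) = 3
T = 2·7 + 3 = 17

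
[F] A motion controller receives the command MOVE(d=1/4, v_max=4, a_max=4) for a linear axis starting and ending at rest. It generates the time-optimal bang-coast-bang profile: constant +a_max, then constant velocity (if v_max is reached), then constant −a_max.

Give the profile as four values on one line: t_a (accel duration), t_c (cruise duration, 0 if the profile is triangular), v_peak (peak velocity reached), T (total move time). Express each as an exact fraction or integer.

v_max²/a_max = 4²/4 = 4
1/4 < 4 → triangular
v_peak = √(1/4·4) = √1 = 1
t_a = 1/4; t_c = 0
T = 2·1/4 = 1/2

t_a=1/4 t_c=0 v_peak=1 T=1/2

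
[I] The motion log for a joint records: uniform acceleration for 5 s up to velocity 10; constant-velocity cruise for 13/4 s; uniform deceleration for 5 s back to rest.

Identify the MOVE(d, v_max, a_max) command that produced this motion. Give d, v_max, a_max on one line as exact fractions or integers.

a_max = 10/5 = 2
d_a = ½·10·5 = 25; d_c = 10·13/4 = 65/2
d = 2·25 + 65/2 = 165/2
t_c = 13/4 > 0 → v_max = v_peak = 10

d=165/2 v_max=10 a_max=2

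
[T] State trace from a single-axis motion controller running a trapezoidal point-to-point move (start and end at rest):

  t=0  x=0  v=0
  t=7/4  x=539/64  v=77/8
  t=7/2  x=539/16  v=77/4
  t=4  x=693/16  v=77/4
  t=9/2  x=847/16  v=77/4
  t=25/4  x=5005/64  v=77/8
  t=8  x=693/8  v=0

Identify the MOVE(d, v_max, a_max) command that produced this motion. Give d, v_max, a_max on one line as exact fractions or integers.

final state: t=8, x=693/8, v=0 → d = 693/8
a_max = (77/8−0)/(7/4−0) = 11/2
max v = 77/4 over t∈[7/2,9/2] → v_max = 77/4
check: 77/4·(7/2+1) = 693/8 ✓

d=693/8 v_max=77/4 a_max=11/2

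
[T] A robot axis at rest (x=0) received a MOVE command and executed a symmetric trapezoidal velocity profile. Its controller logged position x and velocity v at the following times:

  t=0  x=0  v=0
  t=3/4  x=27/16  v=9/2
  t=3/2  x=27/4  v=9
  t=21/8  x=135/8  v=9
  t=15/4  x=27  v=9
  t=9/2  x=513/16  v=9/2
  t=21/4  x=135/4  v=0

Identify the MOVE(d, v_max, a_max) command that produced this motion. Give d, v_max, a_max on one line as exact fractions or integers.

final state: t=21/4, x=135/4, v=0 → d = 135/4
a_max = (9/2−0)/(3/4−0) = 6
max v = 9 over t∈[3/2,15/4] → v_max = 9
check: 9·(3/2+9/4) = 135/4 ✓

d=135/4 v_max=9 a_max=6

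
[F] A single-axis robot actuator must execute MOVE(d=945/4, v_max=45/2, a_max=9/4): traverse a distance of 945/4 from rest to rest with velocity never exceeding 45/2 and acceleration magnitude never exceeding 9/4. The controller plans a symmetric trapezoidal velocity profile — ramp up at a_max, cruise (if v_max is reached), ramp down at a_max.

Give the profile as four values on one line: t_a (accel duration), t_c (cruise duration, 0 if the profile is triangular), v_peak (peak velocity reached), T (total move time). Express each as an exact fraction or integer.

t_a=10 t_c=1/2 v_peak=45/2 T=41/2

v_max²/a_max = (45/2)²/(9/4) = 225
945/4 ≥ 225 so v_max reached
t_a = (45/2)/(9/4) = 10; v_peak = 45/2
d_cruise = 945/4 − 225 = 45/4; t_c = (45/4)/(45/2) = 1/2
T = 2·10 + 1/2 = 41/2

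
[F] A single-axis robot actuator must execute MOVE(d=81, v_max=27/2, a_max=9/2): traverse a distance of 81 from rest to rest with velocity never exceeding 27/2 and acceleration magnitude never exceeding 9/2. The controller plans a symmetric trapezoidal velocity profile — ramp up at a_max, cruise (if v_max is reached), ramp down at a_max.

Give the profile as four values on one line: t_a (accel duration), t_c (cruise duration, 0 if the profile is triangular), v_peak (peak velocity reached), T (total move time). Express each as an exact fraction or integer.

(v_max)²/a_max = (27/2)²/(9/2) = 81/2
81 ≥ 81/2 so v_max reached
t_a = (27/2)/(9/2) = 3; v_peak = 27/2
d_cruise = 81 − 81/2 = 81/2; t_c = (81/2)/(27/2) = 3
T = 2·3 + 3 = 9

t_a=3 t_c=3 v_peak=27/2 T=9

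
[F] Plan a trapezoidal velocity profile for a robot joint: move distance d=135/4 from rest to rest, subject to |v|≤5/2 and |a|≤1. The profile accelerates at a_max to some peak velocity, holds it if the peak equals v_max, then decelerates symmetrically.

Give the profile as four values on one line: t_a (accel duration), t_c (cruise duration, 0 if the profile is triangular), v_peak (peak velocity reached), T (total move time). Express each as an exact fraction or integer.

v_max²/a_max = (5/2)²/1 = 25/4
135/4 ≥ 25/4 → trapezoidal
t_a = (5/2)/1 = 5/2; v_peak = 5/2
d_cruise = 135/4 − 25/4 = 55/2; t_c = (55/2)/(5/2) = 11
T = 2·5/2 + 11 = 16

t_a=5/2 t_c=11 v_peak=5/2 T=16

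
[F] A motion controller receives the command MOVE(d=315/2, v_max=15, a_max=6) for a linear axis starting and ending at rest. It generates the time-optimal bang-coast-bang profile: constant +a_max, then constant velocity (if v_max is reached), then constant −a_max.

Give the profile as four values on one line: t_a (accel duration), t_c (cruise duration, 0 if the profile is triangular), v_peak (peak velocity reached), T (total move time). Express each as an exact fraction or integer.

t_a=5/2 t_c=8 v_peak=15 T=13

vₘ²/aₘ = 15²/6 = 75/2
315/2 ≥ 75/2 → trapezoidal
t_a = 15/6 = 5/2; v_peak = 15
d_cruise = 315/2 − 75/2 = 120; t_c = 120/15 = 8
T = 2·5/2 + 8 = 13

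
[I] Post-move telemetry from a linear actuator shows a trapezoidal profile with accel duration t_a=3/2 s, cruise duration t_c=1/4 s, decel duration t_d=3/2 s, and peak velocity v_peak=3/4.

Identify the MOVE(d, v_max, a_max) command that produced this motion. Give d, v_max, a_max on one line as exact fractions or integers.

d=21/16 v_max=3/4 a_max=1/2

a_max = (3/4)/(3/2) = 1/2
d_a = ½·3/4·3/2 = 9/16; d_c = 3/4·1/4 = 3/16
d = 2·9/16 + 3/16 = 21/16
t_c = 1/4 > 0 so v_max = 3/4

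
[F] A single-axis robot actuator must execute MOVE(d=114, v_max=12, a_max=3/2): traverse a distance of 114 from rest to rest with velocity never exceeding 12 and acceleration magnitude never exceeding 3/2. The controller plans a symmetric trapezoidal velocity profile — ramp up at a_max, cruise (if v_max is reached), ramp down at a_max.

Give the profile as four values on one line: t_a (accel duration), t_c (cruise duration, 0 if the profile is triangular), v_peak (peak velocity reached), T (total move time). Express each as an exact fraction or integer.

vₘ²/aₘ = 12²/(3/2) = 96
114 ≥ 96 → trapezoidal
t_a = 12/(3/2) = 8; v_peak = 12
d_cruise = 114 − 96 = 18; t_c = 18/12 = 3/2
T = 2·8 + 3/2 = 35/2

t_a=8 t_c=3/2 v_peak=12 T=35/2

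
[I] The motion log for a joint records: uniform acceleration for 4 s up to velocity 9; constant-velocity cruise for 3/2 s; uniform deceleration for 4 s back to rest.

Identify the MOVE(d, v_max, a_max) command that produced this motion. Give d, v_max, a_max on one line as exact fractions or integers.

a_max = 9/4
d_a = ½·9·4 = 18; d_c = 9·3/2 = 27/2
d = 2·18 + 27/2 = 99/2
t_c = 3/2 > 0 so v_max = 9

d=99/2 v_max=9 a_max=9/4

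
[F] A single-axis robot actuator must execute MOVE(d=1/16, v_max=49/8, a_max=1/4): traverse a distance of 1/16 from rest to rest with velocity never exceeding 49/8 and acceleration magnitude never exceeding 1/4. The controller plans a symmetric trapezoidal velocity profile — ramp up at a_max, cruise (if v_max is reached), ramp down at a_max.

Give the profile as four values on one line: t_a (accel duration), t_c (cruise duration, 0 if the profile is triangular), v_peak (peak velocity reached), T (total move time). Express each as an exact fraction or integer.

v_max²/a_max = (49/8)²/(1/4) = 2401/16
1/16 < 2401/16 so t_c = 0
v_peak = √(1/16·1/4) = √(1/64) = 1/8
t_a = (1/8)/(1/4) = 1/2; t_c = 0
T = 2·1/2 = 1

t_a=1/2 t_c=0 v_peak=1/8 T=1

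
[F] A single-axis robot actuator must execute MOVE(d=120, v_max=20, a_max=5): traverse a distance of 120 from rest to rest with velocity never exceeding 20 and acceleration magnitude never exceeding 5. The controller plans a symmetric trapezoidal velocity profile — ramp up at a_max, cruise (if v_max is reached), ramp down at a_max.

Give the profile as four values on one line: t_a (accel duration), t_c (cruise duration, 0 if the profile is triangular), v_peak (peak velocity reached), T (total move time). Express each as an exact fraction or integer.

t_a=4 t_c=2 v_peak=20 T=10

vₘ²/aₘ = 20²/5 = 80
120 ≥ 80 so v_max reached
t_a = 20/5 = 4; v_peak = 20
d_cruise = 120 − 80 = 40; t_c = 40/20 = 2
T = 2·4 + 2 = 10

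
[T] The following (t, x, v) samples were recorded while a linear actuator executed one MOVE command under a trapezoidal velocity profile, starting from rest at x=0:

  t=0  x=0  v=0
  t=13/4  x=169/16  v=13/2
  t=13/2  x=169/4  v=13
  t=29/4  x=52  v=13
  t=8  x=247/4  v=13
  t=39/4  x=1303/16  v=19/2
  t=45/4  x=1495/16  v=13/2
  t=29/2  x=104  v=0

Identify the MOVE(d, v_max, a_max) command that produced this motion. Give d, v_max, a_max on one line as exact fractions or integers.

final state: t=29/2, x=104, v=0 → d = 104
a_max = (13/2−0)/(13/4−0) = 2
max v = 13 over t∈[13/2,8] → v_max = 13
check: 13·(13/2+3/2) = 104 ✓

d=104 v_max=13 a_max=2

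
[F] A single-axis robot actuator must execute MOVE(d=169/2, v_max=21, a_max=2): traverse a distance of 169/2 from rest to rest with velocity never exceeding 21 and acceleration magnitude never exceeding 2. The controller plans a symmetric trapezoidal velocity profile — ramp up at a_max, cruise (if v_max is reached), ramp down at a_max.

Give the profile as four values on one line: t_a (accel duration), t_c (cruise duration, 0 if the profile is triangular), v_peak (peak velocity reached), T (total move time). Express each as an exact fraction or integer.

v_max²/a_max = 21²/2 = 441/2
169/2 < 441/2 → triangular
v_peak = √(169/2·2) = √169 = 13
t_a = 13/2; t_c = 0
T = 2·13/2 = 13

t_a=13/2 t_c=0 v_peak=13 T=13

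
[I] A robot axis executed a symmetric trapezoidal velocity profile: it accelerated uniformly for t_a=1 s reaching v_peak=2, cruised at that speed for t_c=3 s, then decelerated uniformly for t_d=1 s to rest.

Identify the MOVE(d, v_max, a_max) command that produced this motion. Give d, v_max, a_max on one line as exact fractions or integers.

a_max = 2/1 = 2
d_a = ½·2·1 = 1; d_c = 2·3 = 6
d = 2·1 + 6 = 8
t_c = 3 > 0 so v_max = 2

d=8 v_max=2 a_max=2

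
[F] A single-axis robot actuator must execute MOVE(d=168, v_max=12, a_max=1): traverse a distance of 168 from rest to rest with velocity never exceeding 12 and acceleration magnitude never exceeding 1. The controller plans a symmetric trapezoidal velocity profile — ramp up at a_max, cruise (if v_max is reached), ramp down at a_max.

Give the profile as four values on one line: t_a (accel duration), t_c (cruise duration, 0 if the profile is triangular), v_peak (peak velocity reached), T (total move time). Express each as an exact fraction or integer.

t_a=12 t_c=2 v_peak=12 T=26

(v_max)²/a_max = 12²/1 = 144
168 ≥ 144 → trapezoidal
t_a = 12/1 = 12; v_peak = 12
d_cruise = 168 − 144 = 24; t_c = 24/12 = 2
T = 2·12 + 2 = 26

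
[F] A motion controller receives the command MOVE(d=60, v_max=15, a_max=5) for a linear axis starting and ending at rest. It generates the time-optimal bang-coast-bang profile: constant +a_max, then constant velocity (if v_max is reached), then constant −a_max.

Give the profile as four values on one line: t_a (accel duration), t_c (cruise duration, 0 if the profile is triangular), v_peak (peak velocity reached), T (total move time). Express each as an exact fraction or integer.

t_a=3 t_c=1 v_peak=15 T=7

(v_max)²/a_max = 15²/5 = 45
60 ≥ 45 → trapezoidal
t_a = 15/5 = 3; v_peak = 15
d_cruise = 60 − 45 = 15; t_c = 15/15 = 1
T = 2·3 + 1 = 7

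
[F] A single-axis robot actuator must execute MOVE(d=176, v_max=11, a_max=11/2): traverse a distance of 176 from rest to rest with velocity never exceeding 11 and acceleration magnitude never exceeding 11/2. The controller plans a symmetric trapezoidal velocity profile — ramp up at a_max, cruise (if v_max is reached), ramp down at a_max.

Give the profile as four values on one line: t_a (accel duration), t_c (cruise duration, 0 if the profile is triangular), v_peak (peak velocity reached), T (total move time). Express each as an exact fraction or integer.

t_a=2 t_c=14 v_peak=11 T=18

v_max²/a_max = 11²/(11/2) = 22
176 ≥ 22 ⇒ cruise phase
t_a = 11/(11/2) = 2; v_peak = 11
d_cruise = 176 − 22 = 154; t_c = 154/11 = 14
T = 2·2 + 14 = 18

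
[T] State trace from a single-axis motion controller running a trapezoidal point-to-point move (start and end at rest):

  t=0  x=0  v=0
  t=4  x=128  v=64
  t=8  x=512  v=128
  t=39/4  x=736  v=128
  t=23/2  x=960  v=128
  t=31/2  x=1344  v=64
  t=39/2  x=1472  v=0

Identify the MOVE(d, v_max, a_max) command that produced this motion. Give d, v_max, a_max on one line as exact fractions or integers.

d=1472 v_max=128 a_max=16

final state: t=39/2, x=1472, v=0 → d = 1472
a_max = (64−0)/(4−0) = 16
max v = 128 over t∈[8,23/2] → v_max = 128
check: 128·(8+7/2) = 1472 ✓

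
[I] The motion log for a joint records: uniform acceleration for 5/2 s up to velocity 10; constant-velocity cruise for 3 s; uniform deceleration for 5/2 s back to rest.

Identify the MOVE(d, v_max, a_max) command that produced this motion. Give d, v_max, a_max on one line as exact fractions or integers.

d=55 v_max=10 a_max=4

a_max = 10/(5/2) = 4
d_a = ½·10·5/2 = 25/2; d_c = 10·3 = 30
d = 2·25/2 + 30 = 55
t_c = 3 > 0 ⇒ limit active, v_max = 10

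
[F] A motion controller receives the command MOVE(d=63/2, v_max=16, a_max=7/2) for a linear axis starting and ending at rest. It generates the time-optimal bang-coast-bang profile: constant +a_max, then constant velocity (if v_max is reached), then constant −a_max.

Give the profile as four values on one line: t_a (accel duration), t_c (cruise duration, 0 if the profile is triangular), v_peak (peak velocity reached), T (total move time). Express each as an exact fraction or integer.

vₘ²/aₘ = 16²/(7/2) = 512/7
63/2 < 512/7 → triangular
v_peak = √(63/2·7/2) = √(441/4) = 21/2
t_a = (21/2)/(7/2) = 3; t_c = 0
T = 2·3 = 6

t_a=3 t_c=0 v_peak=21/2 T=6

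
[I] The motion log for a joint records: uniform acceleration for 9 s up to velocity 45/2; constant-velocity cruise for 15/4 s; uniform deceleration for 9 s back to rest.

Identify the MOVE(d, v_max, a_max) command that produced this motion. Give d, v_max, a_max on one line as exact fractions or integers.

d=2295/8 v_max=45/2 a_max=5/2

a_max = (45/2)/9 = 5/2
d_a = ½·45/2·9 = 405/4; d_c = 45/2·15/4 = 675/8
d = 2·405/4 + 675/8 = 2295/8
t_c = 15/4 > 0 so v_max = 45/2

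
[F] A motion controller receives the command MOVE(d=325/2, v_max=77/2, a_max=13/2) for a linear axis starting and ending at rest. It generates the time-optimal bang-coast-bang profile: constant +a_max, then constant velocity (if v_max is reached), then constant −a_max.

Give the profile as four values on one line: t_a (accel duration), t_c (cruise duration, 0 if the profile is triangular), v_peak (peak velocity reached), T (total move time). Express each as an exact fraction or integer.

t_a=5 t_c=0 v_peak=65/2 T=10

(v_max)²/a_max = (77/2)²/(13/2) = 5929/26
325/2 < 5929/26 so t_c = 0
v_peak = √(325/2·13/2) = √(4225/4) = 65/2
t_a = (65/2)/(13/2) = 5; t_c = 0
T = 2·5 = 10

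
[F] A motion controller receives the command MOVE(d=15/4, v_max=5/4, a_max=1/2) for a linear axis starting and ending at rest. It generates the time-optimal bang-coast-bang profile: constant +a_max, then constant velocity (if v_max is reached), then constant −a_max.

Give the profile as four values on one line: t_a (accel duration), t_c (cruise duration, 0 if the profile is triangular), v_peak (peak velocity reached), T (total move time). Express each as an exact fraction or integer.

v_max²/a_max = (5/4)²/(1/2) = 25/8
15/4 ≥ 25/8 so v_max reached
t_a = (5/4)/(1/2) = 5/2; v_peak = 5/4
d_cruise = 15/4 − 25/8 = 5/8; t_c = (5/8)/(5/4) = 1/2
T = 2·5/2 + 1/2 = 11/2

t_a=5/2 t_c=1/2 v_peak=5/4 T=11/2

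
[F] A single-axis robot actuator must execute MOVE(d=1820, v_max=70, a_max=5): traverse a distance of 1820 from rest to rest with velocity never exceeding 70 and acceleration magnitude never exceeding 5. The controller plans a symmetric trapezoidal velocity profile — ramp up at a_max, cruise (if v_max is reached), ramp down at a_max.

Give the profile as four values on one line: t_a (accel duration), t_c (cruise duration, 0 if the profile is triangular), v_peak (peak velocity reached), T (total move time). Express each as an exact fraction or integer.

(v_max)²/a_max = 70²/5 = 980
1820 ≥ 980 so v_max reached
t_a = 70/5 = 14; v_peak = 70
d_cruise = 1820 − 980 = 840; t_c = 840/70 = 12
T = 2·14 + 12 = 40

t_a=14 t_c=12 v_peak=70 T=40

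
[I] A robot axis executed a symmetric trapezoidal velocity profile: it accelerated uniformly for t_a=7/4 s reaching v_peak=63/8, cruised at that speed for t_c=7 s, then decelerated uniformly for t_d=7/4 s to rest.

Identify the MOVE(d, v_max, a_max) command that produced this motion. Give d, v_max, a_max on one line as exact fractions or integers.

a_max = (63/8)/(7/4) = 9/2
d_a = ½·63/8·7/4 = 441/64; d_c = 63/8·7 = 441/8
d = 2·441/64 + 441/8 = 2205/32
t_c = 7 > 0 so v_max = 63/8

d=2205/32 v_max=63/8 a_max=9/2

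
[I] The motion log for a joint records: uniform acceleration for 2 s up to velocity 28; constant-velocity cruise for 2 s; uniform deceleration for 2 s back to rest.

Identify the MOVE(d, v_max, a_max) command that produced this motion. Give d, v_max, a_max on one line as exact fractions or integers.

d=112 v_max=28 a_max=14

a_max = 28/2 = 14
d_a = ½·28·2 = 28; d_c = 28·2 = 56
d = 2·28 + 56 = 112
t_c = 2 > 0 ⇒ limit active, v_max = 28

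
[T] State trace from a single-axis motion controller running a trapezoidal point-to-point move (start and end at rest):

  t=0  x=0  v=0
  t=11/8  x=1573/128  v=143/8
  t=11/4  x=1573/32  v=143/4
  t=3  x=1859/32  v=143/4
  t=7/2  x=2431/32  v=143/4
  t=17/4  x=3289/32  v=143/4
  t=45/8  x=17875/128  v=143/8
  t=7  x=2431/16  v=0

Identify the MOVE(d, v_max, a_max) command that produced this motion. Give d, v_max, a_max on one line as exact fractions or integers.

final state: t=7, x=2431/16, v=0 → d = 2431/16
a_max = (143/8−0)/(11/8−0) = 13
max v = 143/4 over t∈[11/4,17/4] → v_max = 143/4
check: 143/4·(11/4+3/2) = 2431/16 ✓

d=2431/16 v_max=143/4 a_max=13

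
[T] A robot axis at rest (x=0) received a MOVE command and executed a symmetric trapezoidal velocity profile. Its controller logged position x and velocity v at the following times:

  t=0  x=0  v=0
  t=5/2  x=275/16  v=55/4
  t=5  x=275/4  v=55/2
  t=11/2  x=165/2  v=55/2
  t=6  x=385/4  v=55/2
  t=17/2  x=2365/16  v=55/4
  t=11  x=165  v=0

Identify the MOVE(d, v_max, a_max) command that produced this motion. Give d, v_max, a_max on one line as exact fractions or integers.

final state: t=11, x=165, v=0 → d = 165
a_max = (55/4−0)/(5/2−0) = 11/2
max v = 55/2 over t∈[5,6] → v_max = 55/2
check: 55/2·(5+1) = 165 ✓

d=165 v_max=55/2 a_max=11/2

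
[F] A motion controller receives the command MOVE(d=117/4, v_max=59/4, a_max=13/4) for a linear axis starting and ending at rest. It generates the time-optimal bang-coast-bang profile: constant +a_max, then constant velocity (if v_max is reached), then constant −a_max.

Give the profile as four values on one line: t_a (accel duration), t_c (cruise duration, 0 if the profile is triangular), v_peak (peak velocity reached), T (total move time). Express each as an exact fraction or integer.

vₘ²/aₘ = (59/4)²/(13/4) = 3481/52
117/4 < 3481/52 ⇒ no cruise
v_peak = √(117/4·13/4) = √(1521/16) = 39/4
t_a = (39/4)/(13/4) = 3; t_c = 0
T = 2·3 = 6

t_a=3 t_c=0 v_peak=39/4 T=6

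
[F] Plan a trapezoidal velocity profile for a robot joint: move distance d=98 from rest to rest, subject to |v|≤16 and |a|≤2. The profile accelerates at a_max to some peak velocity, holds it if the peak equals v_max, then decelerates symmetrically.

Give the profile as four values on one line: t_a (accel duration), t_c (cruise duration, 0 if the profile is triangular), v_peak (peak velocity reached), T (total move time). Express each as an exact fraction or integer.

t_a=7 t_c=0 v_peak=14 T=14

v_max²/a_max = 16²/2 = 128
98 < 128 so t_c = 0
v_peak = √(98·2) = √196 = 14
t_a = 14/2 = 7; t_c = 0
T = 2·7 = 14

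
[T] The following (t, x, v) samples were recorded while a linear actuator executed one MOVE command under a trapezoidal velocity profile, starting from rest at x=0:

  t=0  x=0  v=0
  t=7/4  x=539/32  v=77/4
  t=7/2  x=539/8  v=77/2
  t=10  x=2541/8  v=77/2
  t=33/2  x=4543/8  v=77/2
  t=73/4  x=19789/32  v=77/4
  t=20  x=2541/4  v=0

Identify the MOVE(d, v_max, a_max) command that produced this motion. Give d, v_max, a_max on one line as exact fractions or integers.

d=2541/4 v_max=77/2 a_max=11

final state: t=20, x=2541/4, v=0 → d = 2541/4
a_max = (77/4−0)/(7/4−0) = 11
max v = 77/2 over t∈[7/2,33/2] → v_max = 77/2
check: 77/2·(7/2+13) = 2541/4 ✓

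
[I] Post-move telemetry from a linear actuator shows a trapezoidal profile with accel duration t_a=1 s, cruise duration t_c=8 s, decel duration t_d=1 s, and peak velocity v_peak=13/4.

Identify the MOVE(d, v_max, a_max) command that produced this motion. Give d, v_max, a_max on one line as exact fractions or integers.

a_max = (13/4)/1 = 13/4
d_a = ½·13/4·1 = 13/8; d_c = 13/4·8 = 26
d = 2·13/8 + 26 = 117/4
t_c = 8 > 0 so v_max = 13/4

d=117/4 v_max=13/4 a_max=13/4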